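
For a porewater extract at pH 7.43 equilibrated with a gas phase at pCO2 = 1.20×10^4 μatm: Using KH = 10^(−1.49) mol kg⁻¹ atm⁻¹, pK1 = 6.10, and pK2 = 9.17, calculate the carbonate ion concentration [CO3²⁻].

[CO2*] = KH · pCO2 = 10^(−1.49) × 1.20×10^4×10^-6 = 3.883×10^-4 mol/kg
α₀ = 1/(1 + K1/[H⁺] + K1K2/[H⁺]²) = 1/(1 + 10^+1.33 + 10^-0.41) = 0.04392
DIC = [CO2*]/α₀ = 3.883×10^-4 / 0.04392 = 8.841 mmol/kg
[CO3²⁻] = α₂·DIC; α₂ = 0.01709, so [CO3²⁻] = 0.01709 × 8.841 = 0.151 mmol/kg

[CO3²⁻] = 0.151 mmol/kg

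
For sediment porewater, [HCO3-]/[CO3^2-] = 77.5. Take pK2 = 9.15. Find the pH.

From K2 = [H⁺][CO3^2-]/[HCO3-]:  pH = pK2 − log₁₀([HCO3-]/[CO3^2-])
log₁₀(77.5) = +1.889
pH = 9.15 − (+1.889) = 7.26

pH = 7.26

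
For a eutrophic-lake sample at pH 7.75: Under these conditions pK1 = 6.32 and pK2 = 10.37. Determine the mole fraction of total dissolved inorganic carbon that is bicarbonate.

α₁ = 0.962

α₁ = 1 / (1 + [H⁺]/K1 + K2/[H⁺]) = 1 / (1 + 10^-1.43 + 10^-2.62)
   = 1 / (1 + 0.037154 + 0.0023988) = 1/1.0396 = 0.9620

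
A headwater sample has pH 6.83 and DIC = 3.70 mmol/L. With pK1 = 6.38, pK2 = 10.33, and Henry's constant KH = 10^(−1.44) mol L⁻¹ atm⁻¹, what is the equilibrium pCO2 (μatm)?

α₀ = 1 / (1 + K1/[H⁺] + K1K2/[H⁺]²) = 1 / (1 + 10^+0.45 + 10^-3.05)
   = 1 / (1 + 2.8184 + 0.00089125) = 1/3.8193 = 0.2618
[CO2*] = α₀ × DIC = 0.2618 × 3.70 = 0.9688 mmol/L
pCO2 = [CO2*]/KH = 9.688×10^-4 / 3.631×10^-2 = 2.67×10^4 μatm

pCO2 = 2.67×10^4 μatm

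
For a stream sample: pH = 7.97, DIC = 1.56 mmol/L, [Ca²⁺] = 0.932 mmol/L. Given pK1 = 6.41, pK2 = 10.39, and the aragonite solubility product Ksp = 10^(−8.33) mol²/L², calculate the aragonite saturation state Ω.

Ω = 1.15

α₂ = 1 / (1 + [H⁺]/K2 + [H⁺]²/(K1K2)) = 1 / (1 + 10^+2.42 + 10^+0.86)
   = 1 / (1 + 263.03 + 7.2444) = 1/271.27 = 0.003686
[CO3²⁻] = α₂ × DIC = 0.003686 × 1.56 = 0.005751 mmol/L = 5.751 μmol/L
Ksp = 10^(−8.33) = 4.677×10^-9
Ω = [Ca²⁺][CO3²⁻]/Ksp = (0.932×10^-3)(5.751×10^-6) / 4.677×10^-9 = 1.15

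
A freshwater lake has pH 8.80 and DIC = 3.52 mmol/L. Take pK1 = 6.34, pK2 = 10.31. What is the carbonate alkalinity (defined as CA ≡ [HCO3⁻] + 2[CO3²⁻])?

CA = 3.61 mmol/L

CA = [HCO3⁻] + 2[CO3²⁻] = (α₁ + 2α₂)·DIC
At pH 8.80: [H⁺]/K1 = 10^-2.46 = 0.0034674, K2/[H⁺] = 10^-1.51 = 0.030903
α₁ = 1/(1 + 0.0034674 + 0.030903) = 1/1.0344 = 0.9668; α₂ = α₁·K2/[H⁺] = 0.02988
α₁ + 2α₂ = 1.0265
CA = 1.0265 × 3.52 = 3.61 mmol/L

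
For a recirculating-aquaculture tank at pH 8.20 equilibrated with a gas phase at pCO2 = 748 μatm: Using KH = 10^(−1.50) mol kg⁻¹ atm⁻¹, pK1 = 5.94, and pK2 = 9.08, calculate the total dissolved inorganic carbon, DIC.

[CO2*] = KH · pCO2 = 10^(−1.50) × 748×10^-6 = 2.365×10^-5 mol/kg
α₀ = 1/(1 + K1/[H⁺] + K1K2/[H⁺]²) = 1/(1 + 10^+2.26 + 10^+1.38) = 0.004832
DIC = [CO2*]/α₀ = 2.365×10^-5 / 0.004832 = 4.90 mmol/kg

DIC = 4.90 mmol/kg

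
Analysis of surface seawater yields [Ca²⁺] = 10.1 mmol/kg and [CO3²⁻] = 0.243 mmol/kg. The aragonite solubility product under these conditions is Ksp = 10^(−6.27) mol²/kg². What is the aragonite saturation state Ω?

Ω = 4.57

Ksp = 10^(−6.27) = 5.370×10^-7
Ω = [Ca²⁺][CO3²⁻]/Ksp = (10.1×10^-3)(0.243×10^-3) / 5.370×10^-7 = 4.57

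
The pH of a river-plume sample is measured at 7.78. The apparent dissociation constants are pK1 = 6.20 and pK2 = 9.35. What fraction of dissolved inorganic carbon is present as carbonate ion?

α₂ = 1 / (1 + [H⁺]/K2 + [H⁺]²/(K1K2)) = 1 / (1 + 10^+1.57 + 10^-0.01)
   = 1 / (1 + 37.154 + 0.97724) = 1/39.131 = 0.02556

α₂ = 0.0256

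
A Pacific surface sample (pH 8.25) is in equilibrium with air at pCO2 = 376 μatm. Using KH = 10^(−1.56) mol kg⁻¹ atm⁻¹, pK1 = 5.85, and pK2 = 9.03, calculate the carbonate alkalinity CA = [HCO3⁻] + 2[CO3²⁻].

CA = 3.46 mmol/kg

[CO2*] = KH · pCO2 = 10^(−1.56) × 376×10^-6 = 1.036×10^-5 mol/kg
α₀ = 1/(1 + K1/[H⁺] + K1K2/[H⁺]²) = 1/(1 + 10^+2.40 + 10^+1.62) = 0.003403
DIC = [CO2*]/α₀ = 1.036×10^-5 / 0.003403 = 3.043 mmol/kg
CA = (α₁ + 2α₂)·DIC = (0.8547 + 2×0.1419) × 3.043 = 3.46 mmol/kg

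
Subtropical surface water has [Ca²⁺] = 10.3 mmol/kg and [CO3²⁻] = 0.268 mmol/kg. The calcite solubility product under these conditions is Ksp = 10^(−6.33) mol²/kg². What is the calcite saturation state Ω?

Ksp = 10^(−6.33) = 4.677×10^-7
Ω = [Ca²⁺][CO3²⁻]/Ksp = (10.3×10^-3)(0.268×10^-3) / 4.677×10^-7 = 5.90

Ω = 5.90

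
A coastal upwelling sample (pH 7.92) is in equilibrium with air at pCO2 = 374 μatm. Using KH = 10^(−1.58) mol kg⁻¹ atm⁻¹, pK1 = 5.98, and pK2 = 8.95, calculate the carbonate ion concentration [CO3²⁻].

[CO3²⁻] = 0.0800 mmol/kg

[CO2*] = KH · pCO2 = 10^(−1.58) × 374×10^-6 = 9.837×10^-6 mol/kg
α₀ = 1/(1 + K1/[H⁺] + K1K2/[H⁺]²) = 1/(1 + 10^+1.94 + 10^+0.91) = 0.01039
DIC = [CO2*]/α₀ = 9.837×10^-6 / 0.01039 = 0.9466 mmol/kg
[CO3²⁻] = α₂·DIC; α₂ = 0.08447, so [CO3²⁻] = 0.08447 × 0.9466 = 0.0800 mmol/kg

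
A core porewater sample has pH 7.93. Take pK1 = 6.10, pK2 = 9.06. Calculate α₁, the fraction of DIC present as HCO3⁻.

α₁ = 0.918

α₁ = 1 / (1 + [H⁺]/K1 + K2/[H⁺]) = 1 / (1 + 10^-1.83 + 10^-1.13)
   = 1 / (1 + 0.014791 + 0.074131) = 1/1.0889 = 0.9183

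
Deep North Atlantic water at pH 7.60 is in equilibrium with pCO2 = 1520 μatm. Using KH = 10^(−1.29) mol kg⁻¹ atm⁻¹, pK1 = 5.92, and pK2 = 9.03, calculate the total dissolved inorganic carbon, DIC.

DIC = 3.95 mmol/kg

[CO2*] = KH · pCO2 = 10^(−1.29) × 1520×10^-6 = 7.795×10^-5 mol/kg
α₀ = 1/(1 + K1/[H⁺] + K1K2/[H⁺]²) = 1/(1 + 10^+1.68 + 10^+0.25) = 0.01975
DIC = [CO2*]/α₀ = 7.795×10^-5 / 0.01975 = 3.95 mmol/kg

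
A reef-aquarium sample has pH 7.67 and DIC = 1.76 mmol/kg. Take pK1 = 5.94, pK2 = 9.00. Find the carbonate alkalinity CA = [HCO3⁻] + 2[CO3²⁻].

CA = [HCO3⁻] + 2[CO3²⁻] = (α₁ + 2α₂)·DIC
At pH 7.67: [H⁺]/K1 = 10^-1.73 = 0.018621, K2/[H⁺] = 10^-1.33 = 0.046774
α₁ = 1/(1 + 0.018621 + 0.046774) = 1/1.0654 = 0.9386; α₂ = α₁·K2/[H⁺] = 0.04390
α₁ + 2α₂ = 1.0264
CA = 1.0264 × 1.76 = 1.81 mmol/kg

CA = 1.81 mmol/kg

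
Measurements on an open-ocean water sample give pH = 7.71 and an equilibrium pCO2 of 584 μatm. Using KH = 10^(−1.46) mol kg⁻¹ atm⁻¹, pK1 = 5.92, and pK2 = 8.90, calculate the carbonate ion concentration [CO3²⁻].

[CO3²⁻] = 0.0806 mmol/kg

[CO2*] = KH · pCO2 = 10^(−1.46) × 584×10^-6 = 2.025×10^-5 mol/kg
α₀ = 1/(1 + K1/[H⁺] + K1K2/[H⁺]²) = 1/(1 + 10^+1.79 + 10^+0.60) = 0.01501
DIC = [CO2*]/α₀ = 2.025×10^-5 / 0.01501 = 1.349 mmol/kg
[CO3²⁻] = α₂·DIC; α₂ = 0.05974, so [CO3²⁻] = 0.05974 × 1.349 = 0.0806 mmol/kg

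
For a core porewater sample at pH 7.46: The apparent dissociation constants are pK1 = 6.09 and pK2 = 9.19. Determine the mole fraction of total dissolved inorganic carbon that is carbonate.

α₂ = 1 / (1 + [H⁺]/K2 + [H⁺]²/(K1K2)) = 1 / (1 + 10^+1.73 + 10^+0.36)
   = 1 / (1 + 53.703 + 2.2909) = 1/56.994 = 0.01755

α₂ = 0.0175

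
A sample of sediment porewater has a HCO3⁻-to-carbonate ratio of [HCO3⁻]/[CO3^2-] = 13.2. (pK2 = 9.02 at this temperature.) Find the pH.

pH = 7.90

From K2 = [H⁺][CO3^2-]/[HCO3⁻]:  pH = pK2 − log₁₀([HCO3⁻]/[CO3^2-])
log₁₀(13.2) = +1.121
pH = 9.02 − (+1.121) = 7.90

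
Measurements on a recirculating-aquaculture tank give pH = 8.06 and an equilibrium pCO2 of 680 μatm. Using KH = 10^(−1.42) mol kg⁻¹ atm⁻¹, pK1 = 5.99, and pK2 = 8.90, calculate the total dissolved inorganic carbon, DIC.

[CO2*] = KH · pCO2 = 10^(−1.42) × 680×10^-6 = 2.585×10^-5 mol/kg
α₀ = 1/(1 + K1/[H⁺] + K1K2/[H⁺]²) = 1/(1 + 10^+2.07 + 10^+1.23) = 0.007382
DIC = [CO2*]/α₀ = 2.585×10^-5 / 0.007382 = 3.50 mmol/kg

DIC = 3.50 mmol/kg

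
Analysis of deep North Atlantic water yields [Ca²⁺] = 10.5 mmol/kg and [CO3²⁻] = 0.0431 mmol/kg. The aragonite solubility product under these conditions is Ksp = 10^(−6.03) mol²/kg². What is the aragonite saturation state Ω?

Ω = 0.485

Ksp = 10^(−6.03) = 9.333×10^-7
Ω = [Ca²⁺][CO3²⁻]/Ksp = (10.5×10^-3)(0.0431×10^-3) / 9.333×10^-7 = 0.485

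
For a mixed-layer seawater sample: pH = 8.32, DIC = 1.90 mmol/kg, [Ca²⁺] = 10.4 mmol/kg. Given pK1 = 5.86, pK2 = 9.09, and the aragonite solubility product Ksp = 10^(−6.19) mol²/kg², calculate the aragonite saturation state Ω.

α₂ = 1 / (1 + [H⁺]/K2 + [H⁺]²/(K1K2)) = 1 / (1 + 10^+0.77 + 10^-1.69)
   = 1 / (1 + 5.8884 + 0.020417) = 1/6.9089 = 0.1447
[CO3²⁻] = α₂ × DIC = 0.1447 × 1.90 = 0.2750 mmol/kg
Ksp = 10^(−6.19) = 6.457×10^-7
Ω = [Ca²⁺][CO3²⁻]/Ksp = (10.4×10^-3)(2.750×10^-4) / 6.457×10^-7 = 4.43

Ω = 4.43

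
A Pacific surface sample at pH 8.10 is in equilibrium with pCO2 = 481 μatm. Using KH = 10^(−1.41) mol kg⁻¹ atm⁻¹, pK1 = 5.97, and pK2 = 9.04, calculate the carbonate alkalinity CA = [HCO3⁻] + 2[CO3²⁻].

[CO2*] = KH · pCO2 = 10^(−1.41) × 481×10^-6 = 1.871×10^-5 mol/kg
α₀ = 1/(1 + K1/[H⁺] + K1K2/[H⁺]²) = 1/(1 + 10^+2.13 + 10^+1.19) = 0.006606
DIC = [CO2*]/α₀ = 1.871×10^-5 / 0.006606 = 2.833 mmol/kg
CA = (α₁ + 2α₂)·DIC = (0.8911 + 2×0.1023) × 2.833 = 3.10 mmol/kg

CA = 3.10 mmol/kg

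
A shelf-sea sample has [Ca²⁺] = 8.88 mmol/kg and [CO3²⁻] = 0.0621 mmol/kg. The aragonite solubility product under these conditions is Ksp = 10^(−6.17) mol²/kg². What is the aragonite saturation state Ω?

Ω = 0.816

Ksp = 10^(−6.17) = 6.761×10^-7
Ω = [Ca²⁺][CO3²⁻]/Ksp = (8.88×10^-3)(0.0621×10^-3) / 6.761×10^-7 = 0.816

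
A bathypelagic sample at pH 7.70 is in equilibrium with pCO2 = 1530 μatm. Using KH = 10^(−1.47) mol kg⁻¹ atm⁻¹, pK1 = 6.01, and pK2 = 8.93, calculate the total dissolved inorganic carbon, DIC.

[CO2*] = KH · pCO2 = 10^(−1.47) × 1530×10^-6 = 5.184×10^-5 mol/kg
α₀ = 1/(1 + K1/[H⁺] + K1K2/[H⁺]²) = 1/(1 + 10^+1.69 + 10^+0.46) = 0.01892
DIC = [CO2*]/α₀ = 5.184×10^-5 / 0.01892 = 2.74 mmol/kg

DIC = 2.74 mmol/kg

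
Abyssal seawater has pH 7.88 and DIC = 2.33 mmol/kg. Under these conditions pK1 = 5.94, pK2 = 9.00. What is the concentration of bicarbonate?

[HCO3⁻] = 2.14 mmol/kg

α₁ = 1 / (1 + [H⁺]/K1 + K2/[H⁺]) = 1 / (1 + 10^-1.94 + 10^-1.12)
   = 1 / (1 + 0.011482 + 0.075858) = 1/1.0873 = 0.9197
[HCO3⁻] = α₁ × DIC = 0.9197 × 2.33 = 2.14 mmol/kg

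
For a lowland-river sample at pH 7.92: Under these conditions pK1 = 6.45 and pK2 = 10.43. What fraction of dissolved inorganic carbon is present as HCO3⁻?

α₁ = 0.964

α₁ = 1 / (1 + [H⁺]/K1 + K2/[H⁺]) = 1 / (1 + 10^-1.47 + 10^-2.51)
   = 1 / (1 + 0.033884 + 0.0030903) = 1/1.0370 = 0.9643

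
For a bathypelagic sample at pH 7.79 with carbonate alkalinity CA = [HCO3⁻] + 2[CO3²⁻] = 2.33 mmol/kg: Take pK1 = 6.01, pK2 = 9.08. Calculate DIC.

CA = [HCO3⁻] + 2[CO3²⁻] = (α₁ + 2α₂)·DIC
At pH 7.79: [H⁺]/K1 = 10^-1.78 = 0.016596, K2/[H⁺] = 10^-1.29 = 0.051286
α₁ = 1/(1 + 0.016596 + 0.051286) = 1/1.0679 = 0.9364; α₂ = α₁·K2/[H⁺] = 0.04803
α₁ + 2α₂ = 1.0325
DIC = CA / (α₁ + 2α₂) = 2.33 / 1.0325 = 2.26 mmol/kg

DIC = 2.26 mmol/kg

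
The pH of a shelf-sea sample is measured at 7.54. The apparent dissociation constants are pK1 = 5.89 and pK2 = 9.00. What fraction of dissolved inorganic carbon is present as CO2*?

α₀ = 1 / (1 + K1/[H⁺] + K1K2/[H⁺]²) = 1 / (1 + 10^+1.65 + 10^+0.19)
   = 1 / (1 + 44.668 + 1.5488) = 1/47.217 = 0.02118

α₀ = 0.0212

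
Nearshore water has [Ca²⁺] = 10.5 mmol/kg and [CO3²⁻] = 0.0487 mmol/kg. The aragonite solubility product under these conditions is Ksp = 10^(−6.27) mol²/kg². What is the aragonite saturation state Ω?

Ksp = 10^(−6.27) = 5.370×10^-7
Ω = [Ca²⁺][CO3²⁻]/Ksp = (10.5×10^-3)(0.0487×10^-3) / 5.370×10^-7 = 0.952

Ω = 0.952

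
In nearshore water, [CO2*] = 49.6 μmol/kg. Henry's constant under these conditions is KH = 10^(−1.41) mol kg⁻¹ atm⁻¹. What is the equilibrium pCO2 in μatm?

KH = 10^(−1.41) = 3.890×10^-2 mol kg⁻¹ atm⁻¹
pCO2 = [CO2*]/KH = 49.6×10^-6 / 3.890×10^-2 = 1.27×10^-3 atm = 1270 μatm

pCO2 = 1270 μatm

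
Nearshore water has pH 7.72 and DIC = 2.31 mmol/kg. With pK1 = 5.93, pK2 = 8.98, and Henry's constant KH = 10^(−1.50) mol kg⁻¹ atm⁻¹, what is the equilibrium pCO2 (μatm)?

α₀ = 1 / (1 + K1/[H⁺] + K1K2/[H⁺]²) = 1 / (1 + 10^+1.79 + 10^+0.53)
   = 1 / (1 + 61.660 + 3.3884) = 1/66.048 = 0.01514
[CO2*] = α₀ × DIC = 0.01514 × 2.31 = 0.03497 mmol/kg
pCO2 = [CO2*]/KH = 3.497×10^-5 / 3.162×10^-2 = 1110 μatm

pCO2 = 1110 μatm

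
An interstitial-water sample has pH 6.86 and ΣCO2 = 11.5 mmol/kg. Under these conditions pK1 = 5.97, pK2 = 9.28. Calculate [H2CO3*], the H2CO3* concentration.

[CO2*] = 1.31 mmol/kg

α₀ = 1 / (1 + K1/[H⁺] + K1K2/[H⁺]²) = 1 / (1 + 10^+0.89 + 10^-1.53)
   = 1 / (1 + 7.7625 + 0.029512) = 1/8.7920 = 0.1137
[CO2*] = α₀ × DIC = 0.1137 × 11.5 = 1.31 mmol/kg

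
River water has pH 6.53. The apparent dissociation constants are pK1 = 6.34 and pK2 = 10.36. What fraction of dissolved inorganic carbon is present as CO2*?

α₀ = 0.392

α₀ = 1 / (1 + K1/[H⁺] + K1K2/[H⁺]²) = 1 / (1 + 10^+0.19 + 10^-3.64)
   = 1 / (1 + 1.5488 + 0.00022909) = 1/2.5490 = 0.3923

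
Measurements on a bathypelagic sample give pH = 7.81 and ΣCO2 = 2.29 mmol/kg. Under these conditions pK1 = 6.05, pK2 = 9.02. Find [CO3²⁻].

α₂ = 1 / (1 + [H⁺]/K2 + [H⁺]²/(K1K2)) = 1 / (1 + 10^+1.21 + 10^-0.55)
   = 1 / (1 + 16.218 + 0.28184) = 1/17.500 = 0.05714
[CO3²⁻] = α₂ × DIC = 0.05714 × 2.29 = 0.131 mmol/kg

[CO3²⁻] = 0.131 mmol/kg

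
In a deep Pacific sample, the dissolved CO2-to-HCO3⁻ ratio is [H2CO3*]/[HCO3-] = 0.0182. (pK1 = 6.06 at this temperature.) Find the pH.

pH = 7.80

From K1 = [H⁺][HCO3-]/[H2CO3*]:  pH = pK1 − log₁₀([H2CO3*]/[HCO3-])
log₁₀(0.0182) = -1.740
pH = 6.06 − (-1.740) = 7.80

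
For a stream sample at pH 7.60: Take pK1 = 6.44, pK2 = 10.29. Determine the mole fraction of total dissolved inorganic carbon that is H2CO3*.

α₀ = 1 / (1 + K1/[H⁺] + K1K2/[H⁺]²) = 1 / (1 + 10^+1.16 + 10^-1.53)
   = 1 / (1 + 14.454 + 0.029512) = 1/15.484 = 0.06458

α₀ = 0.0646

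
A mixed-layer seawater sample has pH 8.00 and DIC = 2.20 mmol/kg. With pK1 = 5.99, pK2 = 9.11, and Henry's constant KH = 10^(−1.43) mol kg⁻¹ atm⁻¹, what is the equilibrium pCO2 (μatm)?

pCO2 = 532 μatm

α₀ = 1 / (1 + K1/[H⁺] + K1K2/[H⁺]²) = 1 / (1 + 10^+2.01 + 10^+0.90)
   = 1 / (1 + 102.33 + 7.9433) = 1/111.27 = 0.008987
[CO2*] = α₀ × DIC = 0.008987 × 2.20 = 0.01977 mmol/kg = 19.77 μmol/kg
pCO2 = [CO2*]/KH = 1.977×10^-5 / 3.715×10^-2 = 532 μatm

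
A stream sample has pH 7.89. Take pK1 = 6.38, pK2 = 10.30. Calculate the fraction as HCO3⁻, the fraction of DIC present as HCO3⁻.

α₁ = 0.966

α₁ = 1 / (1 + [H⁺]/K1 + K2/[H⁺]) = 1 / (1 + 10^-1.51 + 10^-2.41)
   = 1 / (1 + 0.030903 + 0.0038905) = 1/1.0348 = 0.9664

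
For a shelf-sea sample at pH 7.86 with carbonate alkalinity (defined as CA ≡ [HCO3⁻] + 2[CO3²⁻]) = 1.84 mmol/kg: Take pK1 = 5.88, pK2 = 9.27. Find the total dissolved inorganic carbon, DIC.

DIC = 1.79 mmol/kg

CA = [HCO3⁻] + 2[CO3²⁻] = (α₁ + 2α₂)·DIC
At pH 7.86: [H⁺]/K1 = 10^-1.98 = 0.010471, K2/[H⁺] = 10^-1.41 = 0.038905
α₁ = 1/(1 + 0.010471 + 0.038905) = 1/1.0494 = 0.9529; α₂ = α₁·K2/[H⁺] = 0.03707
α₁ + 2α₂ = 1.0271
DIC = CA / (α₁ + 2α₂) = 1.84 / 1.0271 = 1.79 mmol/kg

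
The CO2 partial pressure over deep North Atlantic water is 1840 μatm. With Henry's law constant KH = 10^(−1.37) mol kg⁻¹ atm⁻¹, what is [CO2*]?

KH = 10^(−1.37) = 4.266×10^-2 mol kg⁻¹ atm⁻¹
[CO2*] = KH · pCO2 = 4.266×10^-2 × 1840×10^-6 atm = 7.85×10^-5 mol/kg

[CO2*] = 78.5 μmol/kg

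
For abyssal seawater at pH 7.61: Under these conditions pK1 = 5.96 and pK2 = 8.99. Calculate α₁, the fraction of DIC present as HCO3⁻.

α₁ = 1 / (1 + [H⁺]/K1 + K2/[H⁺]) = 1 / (1 + 10^-1.65 + 10^-1.38)
   = 1 / (1 + 0.022387 + 0.041687) = 1/1.0641 = 0.9398

α₁ = 0.940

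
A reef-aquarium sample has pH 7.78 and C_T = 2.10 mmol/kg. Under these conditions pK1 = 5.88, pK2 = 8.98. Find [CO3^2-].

[CO3²⁻] = 0.123 mmol/kg

α₂ = 1 / (1 + [H⁺]/K2 + [H⁺]²/(K1K2)) = 1 / (1 + 10^+1.20 + 10^-0.70)
   = 1 / (1 + 15.849 + 0.19953) = 1/17.048 = 0.05866
[CO3²⁻] = α₂ × DIC = 0.05866 × 2.10 = 0.123 mmol/kg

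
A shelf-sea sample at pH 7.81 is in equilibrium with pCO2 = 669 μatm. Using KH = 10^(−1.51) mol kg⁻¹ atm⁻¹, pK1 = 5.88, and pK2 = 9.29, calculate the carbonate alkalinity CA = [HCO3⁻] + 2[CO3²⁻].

[CO2*] = KH · pCO2 = 10^(−1.51) × 669×10^-6 = 2.067×10^-5 mol/kg
α₀ = 1/(1 + K1/[H⁺] + K1K2/[H⁺]²) = 1/(1 + 10^+1.93 + 10^+0.45) = 0.01124
DIC = [CO2*]/α₀ = 2.067×10^-5 / 0.01124 = 1.839 mmol/kg
CA = (α₁ + 2α₂)·DIC = (0.9571 + 2×0.03169) × 1.839 = 1.88 mmol/kg

CA = 1.88 mmol/kg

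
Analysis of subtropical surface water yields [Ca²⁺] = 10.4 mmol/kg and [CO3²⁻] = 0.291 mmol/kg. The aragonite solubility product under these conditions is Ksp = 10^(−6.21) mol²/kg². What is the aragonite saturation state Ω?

Ω = 4.91

Ksp = 10^(−6.21) = 6.166×10^-7
Ω = [Ca²⁺][CO3²⁻]/Ksp = (10.4×10^-3)(0.291×10^-3) / 6.166×10^-7 = 4.91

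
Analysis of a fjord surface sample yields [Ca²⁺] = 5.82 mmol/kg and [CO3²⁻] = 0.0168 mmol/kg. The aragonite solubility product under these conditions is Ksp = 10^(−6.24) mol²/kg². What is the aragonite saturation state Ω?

Ω = 0.170

Ksp = 10^(−6.24) = 5.754×10^-7
Ω = [Ca²⁺][CO3²⁻]/Ksp = (5.82×10^-3)(0.0168×10^-3) / 5.754×10^-7 = 0.170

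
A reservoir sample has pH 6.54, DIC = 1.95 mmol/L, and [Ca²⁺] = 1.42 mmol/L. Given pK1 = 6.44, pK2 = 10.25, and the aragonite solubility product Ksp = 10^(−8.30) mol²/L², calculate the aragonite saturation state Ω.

α₂ = 1 / (1 + [H⁺]/K2 + [H⁺]²/(K1K2)) = 1 / (1 + 10^+3.71 + 10^+3.61)
   = 1 / (1 + 5128.6 + 4073.8) = 1/9203.4 = 0.0001087
[CO3²⁻] = α₂ × DIC = 0.0001087 × 1.95 = 0.0002119 mmol/L = 0.2119 μmol/L
Ksp = 10^(−8.30) = 5.012×10^-9
Ω = [Ca²⁺][CO3²⁻]/Ksp = (1.42×10^-3)(2.119×10^-7) / 5.012×10^-9 = 0.0600

Ω = 0.0600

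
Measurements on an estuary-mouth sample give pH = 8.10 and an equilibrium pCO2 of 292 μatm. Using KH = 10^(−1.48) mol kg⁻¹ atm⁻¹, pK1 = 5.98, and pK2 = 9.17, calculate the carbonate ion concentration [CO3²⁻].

[CO2*] = KH · pCO2 = 10^(−1.48) × 292×10^-6 = 9.669×10^-6 mol/kg
α₀ = 1/(1 + K1/[H⁺] + K1K2/[H⁺]²) = 1/(1 + 10^+2.12 + 10^+1.05) = 0.006942
DIC = [CO2*]/α₀ = 9.669×10^-6 / 0.006942 = 1.393 mmol/kg
[CO3²⁻] = α₂·DIC; α₂ = 0.07789, so [CO3²⁻] = 0.07789 × 1.393 = 0.108 mmol/kg

[CO3²⁻] = 0.108 mmol/kg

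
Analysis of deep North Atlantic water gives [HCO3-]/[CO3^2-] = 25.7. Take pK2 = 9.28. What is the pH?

pH = 7.87

From K2 = [H⁺][CO3^2-]/[HCO3-]:  pH = pK2 − log₁₀([HCO3-]/[CO3^2-])
log₁₀(25.7) = +1.410
pH = 9.28 − (+1.410) = 7.87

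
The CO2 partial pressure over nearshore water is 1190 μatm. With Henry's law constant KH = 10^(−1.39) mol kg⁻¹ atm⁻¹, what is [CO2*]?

KH = 10^(−1.39) = 4.074×10^-2 mol kg⁻¹ atm⁻¹
[CO2*] = KH · pCO2 = 4.074×10^-2 × 1190×10^-6 atm = 4.85×10^-5 mol/kg

[CO2*] = 48.5 μmol/kg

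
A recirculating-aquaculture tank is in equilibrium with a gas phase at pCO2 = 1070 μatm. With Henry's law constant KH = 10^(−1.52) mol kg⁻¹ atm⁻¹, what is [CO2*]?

[CO2*] = 32.3 μmol/kg

KH = 10^(−1.52) = 3.020×10^-2 mol kg⁻¹ atm⁻¹
[CO2*] = KH · pCO2 = 3.020×10^-2 × 1070×10^-6 atm = 3.23×10^-5 mol/kg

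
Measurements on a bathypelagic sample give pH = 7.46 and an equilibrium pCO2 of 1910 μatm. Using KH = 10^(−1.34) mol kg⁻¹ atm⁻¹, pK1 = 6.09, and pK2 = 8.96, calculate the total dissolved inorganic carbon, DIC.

DIC = 2.20 mmol/kg

[CO2*] = KH · pCO2 = 10^(−1.34) × 1910×10^-6 = 8.730×10^-5 mol/kg
α₀ = 1/(1 + K1/[H⁺] + K1K2/[H⁺]²) = 1/(1 + 10^+1.37 + 10^-0.13) = 0.03971
DIC = [CO2*]/α₀ = 8.730×10^-5 / 0.03971 = 2.20 mmol/kg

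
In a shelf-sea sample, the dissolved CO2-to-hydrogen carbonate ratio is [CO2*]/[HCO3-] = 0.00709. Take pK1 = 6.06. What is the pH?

pH = 8.21

From K1 = [H⁺][HCO3-]/[CO2*]:  pH = pK1 − log₁₀([CO2*]/[HCO3-])
log₁₀(0.00709) = -2.149
pH = 6.06 − (-2.149) = 8.21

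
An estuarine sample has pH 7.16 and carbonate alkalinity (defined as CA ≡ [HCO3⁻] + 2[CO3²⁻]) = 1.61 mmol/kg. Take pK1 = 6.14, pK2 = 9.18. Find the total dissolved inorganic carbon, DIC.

DIC = 1.75 mmol/kg

CA = [HCO3⁻] + 2[CO3²⁻] = (α₁ + 2α₂)·DIC
At pH 7.16: [H⁺]/K1 = 10^-1.02 = 0.095499, K2/[H⁺] = 10^-2.02 = 0.0095499
α₁ = 1/(1 + 0.095499 + 0.0095499) = 1/1.1050 = 0.9049; α₂ = α₁·K2/[H⁺] = 0.008642
α₁ + 2α₂ = 0.9222
DIC = CA / (α₁ + 2α₂) = 1.61 / 0.9222 = 1.75 mmol/kg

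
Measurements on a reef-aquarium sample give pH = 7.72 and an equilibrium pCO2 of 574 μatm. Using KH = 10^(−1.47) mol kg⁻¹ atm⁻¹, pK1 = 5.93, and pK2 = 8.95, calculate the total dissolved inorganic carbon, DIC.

[CO2*] = KH · pCO2 = 10^(−1.47) × 574×10^-6 = 1.945×10^-5 mol/kg
α₀ = 1/(1 + K1/[H⁺] + K1K2/[H⁺]²) = 1/(1 + 10^+1.79 + 10^+0.56) = 0.01509
DIC = [CO2*]/α₀ = 1.945×10^-5 / 0.01509 = 1.29 mmol/kg

DIC = 1.29 mmol/kg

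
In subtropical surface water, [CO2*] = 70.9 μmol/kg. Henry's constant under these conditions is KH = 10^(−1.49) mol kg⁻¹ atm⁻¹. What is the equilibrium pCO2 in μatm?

pCO2 = 2190 μatm

KH = 10^(−1.49) = 3.236×10^-2 mol kg⁻¹ atm⁻¹
pCO2 = [CO2*]/KH = 70.9×10^-6 / 3.236×10^-2 = 2.19×10^-3 atm = 2190 μatm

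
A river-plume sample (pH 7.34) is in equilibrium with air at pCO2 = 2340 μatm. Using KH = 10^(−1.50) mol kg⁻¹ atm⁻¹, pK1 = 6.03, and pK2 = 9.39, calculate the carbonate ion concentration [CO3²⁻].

[CO3²⁻] = 13.5 μmol/kg

[CO2*] = KH · pCO2 = 10^(−1.50) × 2340×10^-6 = 7.400×10^-5 mol/kg
α₀ = 1/(1 + K1/[H⁺] + K1K2/[H⁺]²) = 1/(1 + 10^+1.31 + 10^-0.74) = 0.04630
DIC = [CO2*]/α₀ = 7.400×10^-5 / 0.04630 = 1.598 mmol/kg
[CO3²⁻] = α₂·DIC; α₂ = 0.008425, so [CO3²⁻] = 0.008425 × 1.598 = 0.0135 mmol/kg = 13.5 μmol/kg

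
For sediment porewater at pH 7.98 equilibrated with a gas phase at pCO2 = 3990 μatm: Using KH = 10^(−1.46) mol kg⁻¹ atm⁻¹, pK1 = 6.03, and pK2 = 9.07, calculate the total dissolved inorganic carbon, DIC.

[CO2*] = KH · pCO2 = 10^(−1.46) × 3990×10^-6 = 1.383×10^-4 mol/kg
α₀ = 1/(1 + K1/[H⁺] + K1K2/[H⁺]²) = 1/(1 + 10^+1.95 + 10^+0.86) = 0.01027
DIC = [CO2*]/α₀ = 1.383×10^-4 / 0.01027 = 13.5 mmol/kg

DIC = 13.5 mmol/kg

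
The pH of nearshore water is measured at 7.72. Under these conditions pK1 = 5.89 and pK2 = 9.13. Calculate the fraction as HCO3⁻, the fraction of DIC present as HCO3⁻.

α₁ = 1 / (1 + [H⁺]/K1 + K2/[H⁺]) = 1 / (1 + 10^-1.83 + 10^-1.41)
   = 1 / (1 + 0.014791 + 0.038905) = 1/1.0537 = 0.9490

α₁ = 0.949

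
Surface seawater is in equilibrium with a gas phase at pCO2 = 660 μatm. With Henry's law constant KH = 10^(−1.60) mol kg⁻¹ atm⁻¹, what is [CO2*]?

[CO2*] = 16.6 μmol/kg

KH = 10^(−1.60) = 2.512×10^-2 mol kg⁻¹ atm⁻¹
[CO2*] = KH · pCO2 = 2.512×10^-2 × 660×10^-6 atm = 1.66×10^-5 mol/kg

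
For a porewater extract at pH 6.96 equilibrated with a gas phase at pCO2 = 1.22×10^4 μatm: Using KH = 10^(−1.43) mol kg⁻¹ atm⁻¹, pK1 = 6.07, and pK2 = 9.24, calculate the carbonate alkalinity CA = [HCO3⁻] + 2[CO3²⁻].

[CO2*] = KH · pCO2 = 10^(−1.43) × 1.22×10^4×10^-6 = 4.533×10^-4 mol/kg
α₀ = 1/(1 + K1/[H⁺] + K1K2/[H⁺]²) = 1/(1 + 10^+0.89 + 10^-1.39) = 0.1136
DIC = [CO2*]/α₀ = 4.533×10^-4 / 0.1136 = 3.990 mmol/kg
CA = (α₁ + 2α₂)·DIC = (0.8818 + 2×0.004628) × 3.990 = 3.56 mmol/kg

CA = 3.56 mmol/kg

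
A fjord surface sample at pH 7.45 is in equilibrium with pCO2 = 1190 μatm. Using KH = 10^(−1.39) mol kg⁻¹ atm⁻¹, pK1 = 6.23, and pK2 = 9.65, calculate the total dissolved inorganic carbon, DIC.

[CO2*] = KH · pCO2 = 10^(−1.39) × 1190×10^-6 = 4.848×10^-5 mol/kg
α₀ = 1/(1 + K1/[H⁺] + K1K2/[H⁺]²) = 1/(1 + 10^+1.22 + 10^-0.98) = 0.05650
DIC = [CO2*]/α₀ = 4.848×10^-5 / 0.05650 = 0.858 mmol/kg

DIC = 0.858 mmol/kg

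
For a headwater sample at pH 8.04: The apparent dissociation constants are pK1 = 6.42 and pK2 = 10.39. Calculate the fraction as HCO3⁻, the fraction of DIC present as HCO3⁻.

α₁ = 0.972

α₁ = 1 / (1 + [H⁺]/K1 + K2/[H⁺]) = 1 / (1 + 10^-1.62 + 10^-2.35)
   = 1 / (1 + 0.023988 + 0.0044668) = 1/1.0285 = 0.9723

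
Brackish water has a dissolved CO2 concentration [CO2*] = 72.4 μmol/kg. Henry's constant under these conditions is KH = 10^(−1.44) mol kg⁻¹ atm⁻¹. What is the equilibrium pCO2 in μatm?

KH = 10^(−1.44) = 3.631×10^-2 mol kg⁻¹ atm⁻¹
pCO2 = [CO2*]/KH = 72.4×10^-6 / 3.631×10^-2 = 1.99×10^-3 atm = 1990 μatm

pCO2 = 1990 μatm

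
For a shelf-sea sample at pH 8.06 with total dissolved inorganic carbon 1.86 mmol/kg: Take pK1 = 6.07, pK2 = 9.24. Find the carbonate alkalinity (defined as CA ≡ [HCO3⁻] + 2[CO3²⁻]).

CA = [HCO3⁻] + 2[CO3²⁻] = (α₁ + 2α₂)·DIC
At pH 8.06: [H⁺]/K1 = 10^-1.99 = 0.010233, K2/[H⁺] = 10^-1.18 = 0.066069
α₁ = 1/(1 + 0.010233 + 0.066069) = 1/1.0763 = 0.9291; α₂ = α₁·K2/[H⁺] = 0.06139
α₁ + 2α₂ = 1.0519
CA = 1.0519 × 1.86 = 1.96 mmol/kg

CA = 1.96 mmol/kg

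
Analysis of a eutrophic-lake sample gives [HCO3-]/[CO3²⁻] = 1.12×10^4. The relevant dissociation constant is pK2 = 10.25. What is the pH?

From K2 = [H⁺][CO3²⁻]/[HCO3-]:  pH = pK2 − log₁₀([HCO3-]/[CO3²⁻])
log₁₀(1.12×10^4) = +4.049
pH = 10.25 − (+4.049) = 6.20

pH = 6.20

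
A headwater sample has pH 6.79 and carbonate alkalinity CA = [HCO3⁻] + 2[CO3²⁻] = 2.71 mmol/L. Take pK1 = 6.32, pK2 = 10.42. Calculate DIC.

CA = [HCO3⁻] + 2[CO3²⁻] = (α₁ + 2α₂)·DIC
At pH 6.79: [H⁺]/K1 = 10^-0.47 = 0.33884, K2/[H⁺] = 10^-3.63 = 0.00023442
α₁ = 1/(1 + 0.33884 + 0.00023442) = 1/1.3391 = 0.7468; α₂ = α₁·K2/[H⁺] = 0.0001751
α₁ + 2α₂ = 0.7471
DIC = CA / (α₁ + 2α₂) = 2.71 / 0.7471 = 3.63 mmol/L

DIC = 3.63 mmol/L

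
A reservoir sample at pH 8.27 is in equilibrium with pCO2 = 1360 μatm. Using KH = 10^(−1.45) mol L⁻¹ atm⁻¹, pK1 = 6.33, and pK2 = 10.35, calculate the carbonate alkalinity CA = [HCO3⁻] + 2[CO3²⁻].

[CO2*] = KH · pCO2 = 10^(−1.45) × 1360×10^-6 = 4.825×10^-5 mol/L
α₀ = 1/(1 + K1/[H⁺] + K1K2/[H⁺]²) = 1/(1 + 10^+1.94 + 10^-0.14) = 0.01126
DIC = [CO2*]/α₀ = 4.825×10^-5 / 0.01126 = 4.286 mmol/L
CA = (α₁ + 2α₂)·DIC = (0.9806 + 2×0.008156) × 4.286 = 4.27 mmol/L

CA = 4.27 mmol/L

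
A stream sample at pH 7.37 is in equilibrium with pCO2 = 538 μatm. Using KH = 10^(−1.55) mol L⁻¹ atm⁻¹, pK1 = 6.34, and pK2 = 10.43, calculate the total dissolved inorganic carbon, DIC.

[CO2*] = KH · pCO2 = 10^(−1.55) × 538×10^-6 = 1.516×10^-5 mol/L
α₀ = 1/(1 + K1/[H⁺] + K1K2/[H⁺]²) = 1/(1 + 10^+1.03 + 10^-2.03) = 0.08529
DIC = [CO2*]/α₀ = 1.516×10^-5 / 0.08529 = 0.178 mmol/L

DIC = 0.178 mmol/L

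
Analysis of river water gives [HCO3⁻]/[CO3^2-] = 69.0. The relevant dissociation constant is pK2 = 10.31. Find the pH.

From K2 = [H⁺][CO3^2-]/[HCO3⁻]:  pH = pK2 − log₁₀([HCO3⁻]/[CO3^2-])
log₁₀(69.0) = +1.839
pH = 10.31 − (+1.839) = 8.47

pH = 8.47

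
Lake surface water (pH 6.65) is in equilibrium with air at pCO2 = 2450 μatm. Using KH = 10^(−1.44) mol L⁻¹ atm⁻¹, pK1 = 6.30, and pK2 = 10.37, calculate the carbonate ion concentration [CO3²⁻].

[CO3²⁻] = 0.0379 μmol/L

[CO2*] = KH · pCO2 = 10^(−1.44) × 2450×10^-6 = 8.895×10^-5 mol/L
α₀ = 1/(1 + K1/[H⁺] + K1K2/[H⁺]²) = 1/(1 + 10^+0.35 + 10^-3.37) = 0.3087
DIC = [CO2*]/α₀ = 8.895×10^-5 / 0.3087 = 0.2881 mmol/L
[CO3²⁻] = α₂·DIC; α₂ = 0.0001317, so [CO3²⁻] = 0.0001317 × 0.2881 = 3.79×10^-5 mmol/L = 0.0379 μmol/L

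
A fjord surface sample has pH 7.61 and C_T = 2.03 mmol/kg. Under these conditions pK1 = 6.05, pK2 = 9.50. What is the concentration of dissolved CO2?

[CO2*] = 0.0537 mmol/kg

α₀ = 1 / (1 + K1/[H⁺] + K1K2/[H⁺]²) = 1 / (1 + 10^+1.56 + 10^-0.33)
   = 1 / (1 + 36.308 + 0.46774) = 1/37.776 = 0.02647
[CO2*] = α₀ × DIC = 0.02647 × 2.03 = 0.0537 mmol/kg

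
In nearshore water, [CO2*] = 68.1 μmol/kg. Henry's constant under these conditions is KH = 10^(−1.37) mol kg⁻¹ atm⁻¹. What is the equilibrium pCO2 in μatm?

pCO2 = 1600 μatm

KH = 10^(−1.37) = 4.266×10^-2 mol kg⁻¹ atm⁻¹
pCO2 = [CO2*]/KH = 68.1×10^-6 / 4.266×10^-2 = 1.60×10^-3 atm = 1600 μatm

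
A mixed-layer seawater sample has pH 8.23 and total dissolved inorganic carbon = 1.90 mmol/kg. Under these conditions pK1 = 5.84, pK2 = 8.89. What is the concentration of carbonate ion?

[CO3²⁻] = 0.340 mmol/kg

α₂ = 1 / (1 + [H⁺]/K2 + [H⁺]²/(K1K2)) = 1 / (1 + 10^+0.66 + 10^-1.73)
   = 1 / (1 + 4.5709 + 0.018621) = 1/5.5895 = 0.1789
[CO3²⁻] = α₂ × DIC = 0.1789 × 1.90 = 0.340 mmol/kg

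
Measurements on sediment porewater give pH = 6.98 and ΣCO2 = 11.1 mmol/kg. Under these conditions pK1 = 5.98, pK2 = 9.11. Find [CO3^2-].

[CO3²⁻] = 0.0743 mmol/kg

α₂ = 1 / (1 + [H⁺]/K2 + [H⁺]²/(K1K2)) = 1 / (1 + 10^+2.13 + 10^+1.13)
   = 1 / (1 + 134.90 + 13.490) = 1/149.39 = 0.006694
[CO3²⁻] = α₂ × DIC = 0.006694 × 11.1 = 0.0743 mmol/kg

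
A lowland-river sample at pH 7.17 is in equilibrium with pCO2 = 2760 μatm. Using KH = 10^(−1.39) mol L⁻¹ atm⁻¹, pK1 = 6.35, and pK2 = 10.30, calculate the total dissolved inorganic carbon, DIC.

DIC = 0.856 mmol/L

[CO2*] = KH · pCO2 = 10^(−1.39) × 2760×10^-6 = 1.124×10^-4 mol/L
α₀ = 1/(1 + K1/[H⁺] + K1K2/[H⁺]²) = 1/(1 + 10^+0.82 + 10^-2.31) = 0.1314
DIC = [CO2*]/α₀ = 1.124×10^-4 / 0.1314 = 0.856 mmol/L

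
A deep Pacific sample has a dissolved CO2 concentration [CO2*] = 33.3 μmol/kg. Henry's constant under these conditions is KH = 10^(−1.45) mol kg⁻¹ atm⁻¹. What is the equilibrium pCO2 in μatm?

KH = 10^(−1.45) = 3.548×10^-2 mol kg⁻¹ atm⁻¹
pCO2 = [CO2*]/KH = 33.3×10^-6 / 3.548×10^-2 = 9.39×10^-4 atm = 939 μatm

pCO2 = 939 μatm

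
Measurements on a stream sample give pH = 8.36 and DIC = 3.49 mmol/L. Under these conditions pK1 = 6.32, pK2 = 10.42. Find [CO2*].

α₀ = 1 / (1 + K1/[H⁺] + K1K2/[H⁺]²) = 1 / (1 + 10^+2.04 + 10^-0.02)
   = 1 / (1 + 109.65 + 0.95499) = 1/111.60 = 0.008960
[CO2*] = α₀ × DIC = 0.008960 × 3.49 = 0.0313 mmol/L

[CO2*] = 0.0313 mmol/L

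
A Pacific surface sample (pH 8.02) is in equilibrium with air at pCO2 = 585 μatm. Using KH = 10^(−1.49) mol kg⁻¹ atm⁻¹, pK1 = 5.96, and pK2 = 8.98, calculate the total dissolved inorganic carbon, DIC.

[CO2*] = KH · pCO2 = 10^(−1.49) × 585×10^-6 = 1.893×10^-5 mol/kg
α₀ = 1/(1 + K1/[H⁺] + K1K2/[H⁺]²) = 1/(1 + 10^+2.06 + 10^+1.10) = 0.007788
DIC = [CO2*]/α₀ = 1.893×10^-5 / 0.007788 = 2.43 mmol/kg

DIC = 2.43 mmol/kg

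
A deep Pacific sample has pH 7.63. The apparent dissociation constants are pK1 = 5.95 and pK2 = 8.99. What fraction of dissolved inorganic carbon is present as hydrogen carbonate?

α₁ = 1 / (1 + [H⁺]/K1 + K2/[H⁺]) = 1 / (1 + 10^-1.68 + 10^-1.36)
   = 1 / (1 + 0.020893 + 0.043652) = 1/1.0645 = 0.9394

α₁ = 0.939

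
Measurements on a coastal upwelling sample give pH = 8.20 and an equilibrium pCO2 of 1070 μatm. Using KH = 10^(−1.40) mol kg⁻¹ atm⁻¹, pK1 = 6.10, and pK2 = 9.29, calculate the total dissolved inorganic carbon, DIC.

[CO2*] = KH · pCO2 = 10^(−1.40) × 1070×10^-6 = 4.260×10^-5 mol/kg
α₀ = 1/(1 + K1/[H⁺] + K1K2/[H⁺]²) = 1/(1 + 10^+2.10 + 10^+1.01) = 0.007293
DIC = [CO2*]/α₀ = 4.260×10^-5 / 0.007293 = 5.84 mmol/kg

DIC = 5.84 mmol/kg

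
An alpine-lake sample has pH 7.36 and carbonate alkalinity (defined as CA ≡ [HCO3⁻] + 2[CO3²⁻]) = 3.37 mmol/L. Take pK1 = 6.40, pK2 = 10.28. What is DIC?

DIC = 3.73 mmol/L

CA = [HCO3⁻] + 2[CO3²⁻] = (α₁ + 2α₂)·DIC
At pH 7.36: [H⁺]/K1 = 10^-0.96 = 0.10965, K2/[H⁺] = 10^-2.92 = 0.0012023
α₁ = 1/(1 + 0.10965 + 0.0012023) = 1/1.1109 = 0.9002; α₂ = α₁·K2/[H⁺] = 0.001082
α₁ + 2α₂ = 0.9024
DIC = CA / (α₁ + 2α₂) = 3.37 / 0.9024 = 3.73 mmol/L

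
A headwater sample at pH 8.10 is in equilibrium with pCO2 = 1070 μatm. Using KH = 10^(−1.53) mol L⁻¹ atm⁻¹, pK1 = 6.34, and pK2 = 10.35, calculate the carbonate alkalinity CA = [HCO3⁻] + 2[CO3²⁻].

CA = 1.84 mmol/L

[CO2*] = KH · pCO2 = 10^(−1.53) × 1070×10^-6 = 3.158×10^-5 mol/L
α₀ = 1/(1 + K1/[H⁺] + K1K2/[H⁺]²) = 1/(1 + 10^+1.76 + 10^-0.49) = 0.01699
DIC = [CO2*]/α₀ = 3.158×10^-5 / 0.01699 = 1.859 mmol/L
CA = (α₁ + 2α₂)·DIC = (0.9775 + 2×0.005497) × 1.859 = 1.84 mmol/L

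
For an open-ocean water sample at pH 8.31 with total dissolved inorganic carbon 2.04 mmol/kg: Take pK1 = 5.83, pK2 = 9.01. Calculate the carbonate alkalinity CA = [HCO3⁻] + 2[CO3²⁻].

CA = [HCO3⁻] + 2[CO3²⁻] = (α₁ + 2α₂)·DIC
At pH 8.31: [H⁺]/K1 = 10^-2.48 = 0.0033113, K2/[H⁺] = 10^-0.70 = 0.19953
α₁ = 1/(1 + 0.0033113 + 0.19953) = 1/1.2028 = 0.8314; α₂ = α₁·K2/[H⁺] = 0.1659
α₁ + 2α₂ = 1.1631
CA = 1.1631 × 2.04 = 2.37 mmol/kg

CA = 2.37 mmol/kg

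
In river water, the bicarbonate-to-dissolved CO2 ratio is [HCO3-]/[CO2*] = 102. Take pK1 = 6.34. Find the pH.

From K1 = [H⁺][HCO3-]/[CO2*]:  pH = pK1 + log₁₀([HCO3-]/[CO2*])
log₁₀(102) = +2.009
pH = 6.34 + (+2.009) = 8.35

pH = 8.35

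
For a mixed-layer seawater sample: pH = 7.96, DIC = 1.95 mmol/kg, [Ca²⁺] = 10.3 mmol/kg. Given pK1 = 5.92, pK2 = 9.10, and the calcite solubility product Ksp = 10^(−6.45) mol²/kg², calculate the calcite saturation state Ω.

Ω = 3.79

α₂ = 1 / (1 + [H⁺]/K2 + [H⁺]²/(K1K2)) = 1 / (1 + 10^+1.14 + 10^-0.90)
   = 1 / (1 + 13.804 + 0.12589) = 1/14.930 = 0.06698
[CO3²⁻] = α₂ × DIC = 0.06698 × 1.95 = 0.1306 mmol/kg
Ksp = 10^(−6.45) = 3.548×10^-7
Ω = [Ca²⁺][CO3²⁻]/Ksp = (10.3×10^-3)(1.306×10^-4) / 3.548×10^-7 = 3.79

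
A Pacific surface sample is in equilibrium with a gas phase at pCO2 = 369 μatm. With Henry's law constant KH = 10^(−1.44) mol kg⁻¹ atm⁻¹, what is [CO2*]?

[CO2*] = 13.4 μmol/kg

KH = 10^(−1.44) = 3.631×10^-2 mol kg⁻¹ atm⁻¹
[CO2*] = KH · pCO2 = 3.631×10^-2 × 369×10^-6 atm = 1.34×10^-5 mol/kg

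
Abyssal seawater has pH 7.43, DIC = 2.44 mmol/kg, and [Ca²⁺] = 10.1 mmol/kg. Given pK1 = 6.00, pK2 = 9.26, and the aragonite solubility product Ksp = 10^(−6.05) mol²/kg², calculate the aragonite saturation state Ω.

α₂ = 1 / (1 + [H⁺]/K2 + [H⁺]²/(K1K2)) = 1 / (1 + 10^+1.83 + 10^+0.40)
   = 1 / (1 + 67.608 + 2.5119) = 1/71.120 = 0.01406
[CO3²⁻] = α₂ × DIC = 0.01406 × 2.44 = 0.03431 mmol/kg
Ksp = 10^(−6.05) = 8.913×10^-7
Ω = [Ca²⁺][CO3²⁻]/Ksp = (10.1×10^-3)(3.431×10^-5) / 8.913×10^-7 = 0.389

Ω = 0.389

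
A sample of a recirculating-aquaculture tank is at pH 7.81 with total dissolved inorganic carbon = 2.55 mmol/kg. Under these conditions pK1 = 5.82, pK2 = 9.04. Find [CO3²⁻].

α₂ = 1 / (1 + [H⁺]/K2 + [H⁺]²/(K1K2)) = 1 / (1 + 10^+1.23 + 10^-0.76)
   = 1 / (1 + 16.982 + 0.17378) = 1/18.156 = 0.05508
[CO3²⁻] = α₂ × DIC = 0.05508 × 2.55 = 0.140 mmol/kg

[CO3²⁻] = 0.140 mmol/kg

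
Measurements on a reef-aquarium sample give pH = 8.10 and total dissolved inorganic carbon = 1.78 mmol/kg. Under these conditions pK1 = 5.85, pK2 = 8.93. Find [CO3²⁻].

α₂ = 1 / (1 + [H⁺]/K2 + [H⁺]²/(K1K2)) = 1 / (1 + 10^+0.83 + 10^-1.42)
   = 1 / (1 + 6.7608 + 0.038019) = 1/7.7988 = 0.1282
[CO3²⁻] = α₂ × DIC = 0.1282 × 1.78 = 0.228 mmol/kg

[CO3²⁻] = 0.228 mmol/kg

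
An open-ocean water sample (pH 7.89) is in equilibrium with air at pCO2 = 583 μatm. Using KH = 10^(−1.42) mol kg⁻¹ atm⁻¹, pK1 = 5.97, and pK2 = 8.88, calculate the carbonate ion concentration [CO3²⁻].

[CO2*] = KH · pCO2 = 10^(−1.42) × 583×10^-6 = 2.217×10^-5 mol/kg
α₀ = 1/(1 + K1/[H⁺] + K1K2/[H⁺]²) = 1/(1 + 10^+1.92 + 10^+0.93) = 0.01079
DIC = [CO2*]/α₀ = 2.217×10^-5 / 0.01079 = 2.054 mmol/kg
[CO3²⁻] = α₂·DIC; α₂ = 0.09183, so [CO3²⁻] = 0.09183 × 2.054 = 0.189 mmol/kg

[CO3²⁻] = 0.189 mmol/kg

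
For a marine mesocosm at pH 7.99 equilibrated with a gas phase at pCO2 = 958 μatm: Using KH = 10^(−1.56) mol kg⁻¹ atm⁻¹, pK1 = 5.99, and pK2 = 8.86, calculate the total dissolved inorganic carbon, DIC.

[CO2*] = KH · pCO2 = 10^(−1.56) × 958×10^-6 = 2.639×10^-5 mol/kg
α₀ = 1/(1 + K1/[H⁺] + K1K2/[H⁺]²) = 1/(1 + 10^+2.00 + 10^+1.13) = 0.008734
DIC = [CO2*]/α₀ = 2.639×10^-5 / 0.008734 = 3.02 mmol/kg

DIC = 3.02 mmol/kg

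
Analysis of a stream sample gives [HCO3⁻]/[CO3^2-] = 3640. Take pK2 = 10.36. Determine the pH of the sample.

From K2 = [H⁺][CO3^2-]/[HCO3⁻]:  pH = pK2 − log₁₀([HCO3⁻]/[CO3^2-])
log₁₀(3640) = +3.561
pH = 10.36 − (+3.561) = 6.80

pH = 6.80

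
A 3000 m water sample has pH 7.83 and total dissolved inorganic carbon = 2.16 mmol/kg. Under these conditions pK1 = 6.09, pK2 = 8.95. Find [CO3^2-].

[CO3²⁻] = 0.150 mmol/kg

α₂ = 1 / (1 + [H⁺]/K2 + [H⁺]²/(K1K2)) = 1 / (1 + 10^+1.12 + 10^-0.62)
   = 1 / (1 + 13.183 + 0.23988) = 1/14.422 = 0.06934
[CO3²⁻] = α₂ × DIC = 0.06934 × 2.16 = 0.150 mmol/kg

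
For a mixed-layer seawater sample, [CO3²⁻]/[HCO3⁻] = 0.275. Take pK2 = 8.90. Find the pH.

pH = 8.34

From K2 = [H⁺][CO3²⁻]/[HCO3⁻]:  pH = pK2 + log₁₀([CO3²⁻]/[HCO3⁻])
log₁₀(0.275) = -0.561
pH = 8.90 + (-0.561) = 8.34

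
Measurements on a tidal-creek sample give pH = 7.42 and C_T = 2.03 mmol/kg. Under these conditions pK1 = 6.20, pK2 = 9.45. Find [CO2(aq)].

α₀ = 1 / (1 + K1/[H⁺] + K1K2/[H⁺]²) = 1 / (1 + 10^+1.22 + 10^-0.81)
   = 1 / (1 + 16.596 + 0.15488) = 1/17.751 = 0.05634
[CO2*] = α₀ × DIC = 0.05634 × 2.03 = 0.114 mmol/kg

[CO2*] = 0.114 mmol/kg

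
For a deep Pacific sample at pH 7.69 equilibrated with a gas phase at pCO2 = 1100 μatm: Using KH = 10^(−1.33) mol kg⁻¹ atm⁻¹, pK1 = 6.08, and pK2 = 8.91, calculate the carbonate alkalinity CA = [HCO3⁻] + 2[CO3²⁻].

[CO2*] = KH · pCO2 = 10^(−1.33) × 1100×10^-6 = 5.145×10^-5 mol/kg
α₀ = 1/(1 + K1/[H⁺] + K1K2/[H⁺]²) = 1/(1 + 10^+1.61 + 10^+0.39) = 0.02263
DIC = [CO2*]/α₀ = 5.145×10^-5 / 0.02263 = 2.274 mmol/kg
CA = (α₁ + 2α₂)·DIC = (0.9218 + 2×0.05555) × 2.274 = 2.35 mmol/kg

CA = 2.35 mmol/kg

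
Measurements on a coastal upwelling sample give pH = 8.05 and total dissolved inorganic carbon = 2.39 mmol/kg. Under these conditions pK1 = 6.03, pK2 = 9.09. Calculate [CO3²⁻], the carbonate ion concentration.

α₂ = 1 / (1 + [H⁺]/K2 + [H⁺]²/(K1K2)) = 1 / (1 + 10^+1.04 + 10^-0.98)
   = 1 / (1 + 10.965 + 0.10471) = 1/12.069 = 0.08285
[CO3²⁻] = α₂ × DIC = 0.08285 × 2.39 = 0.198 mmol/kg

[CO3²⁻] = 0.198 mmol/kg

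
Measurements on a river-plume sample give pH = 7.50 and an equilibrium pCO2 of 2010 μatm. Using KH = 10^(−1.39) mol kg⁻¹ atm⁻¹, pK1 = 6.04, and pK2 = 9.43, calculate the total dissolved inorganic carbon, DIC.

DIC = 2.47 mmol/kg

[CO2*] = KH · pCO2 = 10^(−1.39) × 2010×10^-6 = 8.188×10^-5 mol/kg
α₀ = 1/(1 + K1/[H⁺] + K1K2/[H⁺]²) = 1/(1 + 10^+1.46 + 10^-0.47) = 0.03314
DIC = [CO2*]/α₀ = 8.188×10^-5 / 0.03314 = 2.47 mmol/kg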